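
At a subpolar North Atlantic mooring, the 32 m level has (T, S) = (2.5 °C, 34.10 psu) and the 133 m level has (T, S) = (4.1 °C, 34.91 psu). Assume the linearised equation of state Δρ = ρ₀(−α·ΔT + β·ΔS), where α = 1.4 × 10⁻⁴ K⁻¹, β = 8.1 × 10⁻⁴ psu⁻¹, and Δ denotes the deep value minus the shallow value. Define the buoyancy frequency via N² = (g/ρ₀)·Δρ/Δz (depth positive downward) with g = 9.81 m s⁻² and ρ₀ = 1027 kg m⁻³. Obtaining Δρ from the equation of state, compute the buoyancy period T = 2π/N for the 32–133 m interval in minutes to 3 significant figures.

ΔT = +1.6 K, ΔS = +0.81 psu (deep − shallow).
Δρ/ρ₀ = −αΔT + βΔS = -2.24 × 10⁻⁴ + 6.561 × 10⁻⁴ = 4.321 × 10⁻⁴, so Δρ ≈ 0.4438 kg m⁻³.
N² = (g/ρ₀)·Δρ/Δz = g·(Δρ/ρ₀)/Δz = 9.81 × 4.321 × 10⁻⁴ / 101 = 4.1969 × 10⁻⁵ s⁻².
N = √(4.1969 × 10⁻⁵) = 6.4783 × 10⁻³ rad s⁻¹ → T = 2π/N = 969.88 s = 16.165 min ≈ 16.2 min.

16.2 min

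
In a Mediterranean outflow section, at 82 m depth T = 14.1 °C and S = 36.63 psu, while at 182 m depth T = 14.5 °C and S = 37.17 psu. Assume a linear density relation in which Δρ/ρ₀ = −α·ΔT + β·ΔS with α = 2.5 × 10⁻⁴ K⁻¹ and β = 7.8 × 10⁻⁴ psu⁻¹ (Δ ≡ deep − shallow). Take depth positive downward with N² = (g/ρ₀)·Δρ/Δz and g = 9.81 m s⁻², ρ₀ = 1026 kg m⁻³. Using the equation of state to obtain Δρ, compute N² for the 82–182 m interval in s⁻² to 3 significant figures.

3.15 × 10⁻⁵ s⁻²

ΔT = +0.4 K, ΔS = +0.54 psu (deep − shallow).
Δρ/ρ₀ = −αΔT + βΔS = -1.00 × 10⁻⁴ + 4.212 × 10⁻⁴ = 3.212 × 10⁻⁴, so Δρ ≈ 0.3296 kg m⁻³.
N² = (g/ρ₀)·Δρ/Δz = g·(Δρ/ρ₀)/Δz = 9.81 × 3.212 × 10⁻⁴ / 100 = 3.1510 × 10⁻⁵ s⁻² ≈ 3.15 × 10⁻⁵ s⁻².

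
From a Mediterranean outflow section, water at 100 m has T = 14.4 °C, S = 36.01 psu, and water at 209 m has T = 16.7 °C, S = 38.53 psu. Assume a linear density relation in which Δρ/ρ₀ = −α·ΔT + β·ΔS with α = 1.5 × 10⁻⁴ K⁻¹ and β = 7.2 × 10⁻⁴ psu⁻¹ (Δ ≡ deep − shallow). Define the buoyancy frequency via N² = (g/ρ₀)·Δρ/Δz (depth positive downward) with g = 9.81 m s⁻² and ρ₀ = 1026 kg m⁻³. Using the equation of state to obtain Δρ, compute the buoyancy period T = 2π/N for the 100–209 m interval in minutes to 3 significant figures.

ΔT = +2.3 K, ΔS = +2.52 psu (deep − shallow).
Δρ/ρ₀ = −αΔT + βΔS = -3.45 × 10⁻⁴ + 1.8144 × 10⁻³ = 1.4694 × 10⁻³, so Δρ ≈ 1.508 kg m⁻³.
N² = (g/ρ₀)·Δρ/Δz = g·(Δρ/ρ₀)/Δz = 9.81 × 1.4694 × 10⁻³ / 109 = 1.3225 × 10⁻⁴ s⁻².
N = √(1.3225 × 10⁻⁴) = 0.011500 rad s⁻¹ → T = 2π/N = 546.36 s = 9.1060 min ≈ 9.11 min.

9.11 min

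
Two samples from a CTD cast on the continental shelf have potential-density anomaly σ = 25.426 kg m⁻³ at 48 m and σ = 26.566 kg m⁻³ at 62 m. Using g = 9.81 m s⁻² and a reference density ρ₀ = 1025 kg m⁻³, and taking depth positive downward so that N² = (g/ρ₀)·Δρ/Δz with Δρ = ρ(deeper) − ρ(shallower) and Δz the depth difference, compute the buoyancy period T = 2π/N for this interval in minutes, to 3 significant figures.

3.75 min

Δρ = 1026.566 − 1025.426 = 1.140 kg m⁻³ over Δz = 62 − 48 = 14 m.
N² = (9.81/1025) × (1.140/14) = 7.7933 × 10⁻⁴ s⁻².
N = √(7.7933 × 10⁻⁴) = 0.027916 rad s⁻¹, so T = 2π/N = 225.07 s = 3.7512 min ≈ 3.75 min.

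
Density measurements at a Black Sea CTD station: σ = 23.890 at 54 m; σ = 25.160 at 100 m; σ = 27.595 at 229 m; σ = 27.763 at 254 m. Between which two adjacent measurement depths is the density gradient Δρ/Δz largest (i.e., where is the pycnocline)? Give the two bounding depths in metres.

Compute the density gradient over each adjacent pair:
  54–100 m: Δρ/Δz = 1.270/46 = 0.028 kg m⁻⁴
  100–229 m: Δρ/Δz = 2.435/129 = 0.019 kg m⁻⁴
  229–254 m: Δρ/Δz = 0.168/25 = 6.7 × 10⁻³ kg m⁻⁴
The largest gradient is in the 54–100 m interval — the pycnocline.

54–100 m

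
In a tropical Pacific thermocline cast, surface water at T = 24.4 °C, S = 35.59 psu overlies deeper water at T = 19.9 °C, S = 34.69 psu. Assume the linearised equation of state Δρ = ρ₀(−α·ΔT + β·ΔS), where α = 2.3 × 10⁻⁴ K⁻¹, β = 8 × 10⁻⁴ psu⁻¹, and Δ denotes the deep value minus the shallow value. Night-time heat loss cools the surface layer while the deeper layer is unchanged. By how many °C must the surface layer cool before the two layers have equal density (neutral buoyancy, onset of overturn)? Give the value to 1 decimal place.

1.4 °C

Neutral buoyancy requires Δρ = 0, i.e. −α(T_deep − T_surf′) + β(S_deep − S_surf) = 0.
T_surf′ = T_deep − (β/α)·ΔS = 19.9 − (8 × 10⁻⁴/2.3 × 10⁻⁴)·(-0.90) = 23.030 °C.
Cooling required: 24.4 − (23.030) = 1.370 °C.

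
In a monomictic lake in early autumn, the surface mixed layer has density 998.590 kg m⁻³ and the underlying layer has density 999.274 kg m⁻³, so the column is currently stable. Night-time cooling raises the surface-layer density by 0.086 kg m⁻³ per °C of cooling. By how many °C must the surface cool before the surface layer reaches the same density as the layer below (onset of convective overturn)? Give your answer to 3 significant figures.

Density deficit of the surface layer: 999.274 − 998.590 = 0.684 kg m⁻³.
Required change = 0.684 / 0.086 = 7.95 °C.

7.95 °C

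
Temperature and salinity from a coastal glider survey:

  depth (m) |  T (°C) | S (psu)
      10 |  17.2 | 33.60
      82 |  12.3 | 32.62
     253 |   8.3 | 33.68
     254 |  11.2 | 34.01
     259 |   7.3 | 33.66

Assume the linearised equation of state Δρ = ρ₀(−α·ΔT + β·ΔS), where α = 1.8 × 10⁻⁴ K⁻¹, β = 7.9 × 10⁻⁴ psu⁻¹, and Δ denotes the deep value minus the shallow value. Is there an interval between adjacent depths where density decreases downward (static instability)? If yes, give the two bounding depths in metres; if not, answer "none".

Evaluate Δρ/ρ₀ = −αΔT + βΔS across each adjacent pair:
  10–82 m: −αΔT+βΔS = −(1.8 × 10⁻⁴)(-4.9)+(7.9 × 10⁻⁴)(-0.98) = 1.1 × 10⁻⁴ → stable
  82–253 m: −αΔT+βΔS = −(1.8 × 10⁻⁴)(-4.0)+(7.9 × 10⁻⁴)(+1.06) = 1.6 × 10⁻³ → stable
  253–254 m: −αΔT+βΔS = −(1.8 × 10⁻⁴)(+2.9)+(7.9 × 10⁻⁴)(+0.33) = -2.6 × 10⁻⁴ → UNSTABLE
  254–259 m: −αΔT+βΔS = −(1.8 × 10⁻⁴)(-3.9)+(7.9 × 10⁻⁴)(-0.35) = 4.3 × 10⁻⁴ → stable
The 253–254 m interval has Δρ < 0: lighter water underlies denser water.

253–254 m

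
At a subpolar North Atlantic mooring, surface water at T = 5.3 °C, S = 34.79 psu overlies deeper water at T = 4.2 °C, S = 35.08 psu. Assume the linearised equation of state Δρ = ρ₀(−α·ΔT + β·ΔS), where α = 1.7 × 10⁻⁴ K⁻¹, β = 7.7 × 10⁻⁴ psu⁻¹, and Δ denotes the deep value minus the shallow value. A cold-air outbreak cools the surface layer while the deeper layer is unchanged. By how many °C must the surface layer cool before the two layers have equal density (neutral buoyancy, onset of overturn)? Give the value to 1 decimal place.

2.4 °C

Neutral buoyancy requires Δρ = 0, i.e. −α(T_deep − T_surf′) + β(S_deep − S_surf) = 0.
T_surf′ = T_deep − (β/α)·ΔS = 4.2 − (7.7 × 10⁻⁴/1.7 × 10⁻⁴)·(+0.29) = 2.886 °C.
Cooling required: 5.3 − (2.886) = 2.414 °C.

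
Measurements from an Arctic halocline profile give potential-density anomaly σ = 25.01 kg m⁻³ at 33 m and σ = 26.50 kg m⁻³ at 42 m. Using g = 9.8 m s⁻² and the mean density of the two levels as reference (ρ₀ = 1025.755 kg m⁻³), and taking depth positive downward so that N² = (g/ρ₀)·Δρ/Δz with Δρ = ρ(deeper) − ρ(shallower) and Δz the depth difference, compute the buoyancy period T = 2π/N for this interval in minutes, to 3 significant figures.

Δρ = 1026.50 − 1025.01 = 1.49 kg m⁻³ over Δz = 42 − 33 = 9 m.
N² = (9.8/1025.755) × (1.49/9) = 1.5817 × 10⁻³ s⁻².
N = √(1.5817 × 10⁻³) = 0.039771 rad s⁻¹, so T = 2π/N = 157.98 s = 2.6330 min ≈ 2.63 min.

2.63 min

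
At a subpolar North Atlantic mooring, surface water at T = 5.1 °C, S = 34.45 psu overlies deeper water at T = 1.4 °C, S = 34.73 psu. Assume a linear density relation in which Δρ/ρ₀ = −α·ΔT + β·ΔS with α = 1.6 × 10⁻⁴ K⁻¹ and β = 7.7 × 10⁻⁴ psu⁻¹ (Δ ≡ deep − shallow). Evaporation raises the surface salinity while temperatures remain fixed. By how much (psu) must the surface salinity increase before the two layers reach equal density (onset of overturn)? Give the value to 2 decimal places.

1.05 psu

Neutral buoyancy requires −α(T_deep − T_surf) + β(S_deep − S_surf′) = 0.
S_surf′ = S_deep − (α/β)·ΔT = 34.73 − (1.6 × 10⁻⁴/7.7 × 10⁻⁴)·(-3.7) = 35.4988 psu.
Increase required: 35.4988 − 34.45 = 1.0488 psu.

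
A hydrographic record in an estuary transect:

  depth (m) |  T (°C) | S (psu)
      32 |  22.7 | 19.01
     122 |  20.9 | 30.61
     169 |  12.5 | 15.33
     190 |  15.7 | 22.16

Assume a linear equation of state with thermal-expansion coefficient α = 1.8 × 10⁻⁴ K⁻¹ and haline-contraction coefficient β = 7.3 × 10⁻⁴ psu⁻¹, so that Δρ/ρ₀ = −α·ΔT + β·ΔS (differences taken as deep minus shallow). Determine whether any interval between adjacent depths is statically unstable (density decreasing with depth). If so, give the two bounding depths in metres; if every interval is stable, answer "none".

122–169 m

Evaluate Δρ/ρ₀ = −αΔT + βΔS across each adjacent pair:
  32–122 m: −αΔT+βΔS = −(1.8 × 10⁻⁴)(-1.8)+(7.3 × 10⁻⁴)(+11.60) = 8.8 × 10⁻³ → stable
  122–169 m: −αΔT+βΔS = −(1.8 × 10⁻⁴)(-8.4)+(7.3 × 10⁻⁴)(-15.28) = -9.6 × 10⁻³ → UNSTABLE
  169–190 m: −αΔT+βΔS = −(1.8 × 10⁻⁴)(+3.2)+(7.3 × 10⁻⁴)(+6.83) = 4.4 × 10⁻³ → stable
The 122–169 m interval has Δρ < 0: lighter water underlies denser water.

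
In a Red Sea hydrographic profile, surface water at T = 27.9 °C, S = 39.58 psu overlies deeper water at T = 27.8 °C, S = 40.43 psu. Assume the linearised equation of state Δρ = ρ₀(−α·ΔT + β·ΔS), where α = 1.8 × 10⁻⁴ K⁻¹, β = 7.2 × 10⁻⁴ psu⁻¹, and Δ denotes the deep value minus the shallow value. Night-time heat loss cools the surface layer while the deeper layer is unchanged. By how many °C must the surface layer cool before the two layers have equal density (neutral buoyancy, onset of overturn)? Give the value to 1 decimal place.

Neutral buoyancy requires Δρ = 0, i.e. −α(T_deep − T_surf′) + β(S_deep − S_surf) = 0.
T_surf′ = T_deep − (β/α)·ΔS = 27.8 − (7.2 × 10⁻⁴/1.8 × 10⁻⁴)·(+0.85) = 24.400 °C.
Cooling required: 27.9 − (24.400) = 3.500 °C.

3.5 °C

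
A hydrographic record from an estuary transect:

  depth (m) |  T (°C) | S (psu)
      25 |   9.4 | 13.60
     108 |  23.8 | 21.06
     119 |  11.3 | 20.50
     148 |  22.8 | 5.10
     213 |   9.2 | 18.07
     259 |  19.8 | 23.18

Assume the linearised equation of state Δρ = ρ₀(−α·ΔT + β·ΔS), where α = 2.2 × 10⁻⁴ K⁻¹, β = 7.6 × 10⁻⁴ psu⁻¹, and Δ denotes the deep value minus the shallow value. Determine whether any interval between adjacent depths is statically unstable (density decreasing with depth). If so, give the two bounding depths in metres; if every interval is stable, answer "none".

Evaluate Δρ/ρ₀ = −αΔT + βΔS across each adjacent pair:
  25–108 m: −αΔT+βΔS = −(2.2 × 10⁻⁴)(+14.4)+(7.6 × 10⁻⁴)(+7.46) = 2.5 × 10⁻³ → stable
  108–119 m: −αΔT+βΔS = −(2.2 × 10⁻⁴)(-12.5)+(7.6 × 10⁻⁴)(-0.56) = 2.3 × 10⁻³ → stable
  119–148 m: −αΔT+βΔS = −(2.2 × 10⁻⁴)(+11.5)+(7.6 × 10⁻⁴)(-15.40) = -0.014 → UNSTABLE
  148–213 m: −αΔT+βΔS = −(2.2 × 10⁻⁴)(-13.6)+(7.6 × 10⁻⁴)(+12.97) = 0.013 → stable
  213–259 m: −αΔT+βΔS = −(2.2 × 10⁻⁴)(+10.6)+(7.6 × 10⁻⁴)(+5.11) = 1.6 × 10⁻³ → stable
The 119–148 m interval has Δρ < 0: lighter water underlies denser water.

119–148 m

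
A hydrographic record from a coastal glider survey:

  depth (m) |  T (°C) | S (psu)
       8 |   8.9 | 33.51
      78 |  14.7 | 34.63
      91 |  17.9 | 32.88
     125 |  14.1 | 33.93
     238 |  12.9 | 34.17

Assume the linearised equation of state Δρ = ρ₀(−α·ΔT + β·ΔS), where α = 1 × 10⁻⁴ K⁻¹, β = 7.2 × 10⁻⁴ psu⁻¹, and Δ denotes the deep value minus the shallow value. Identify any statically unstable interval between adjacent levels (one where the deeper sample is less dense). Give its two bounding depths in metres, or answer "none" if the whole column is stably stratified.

Evaluate Δρ/ρ₀ = −αΔT + βΔS across each adjacent pair:
  8–78 m: −αΔT+βΔS = −(1 × 10⁻⁴)(+5.8)+(7.2 × 10⁻⁴)(+1.12) = 2.3 × 10⁻⁴ → stable
  78–91 m: −αΔT+βΔS = −(1 × 10⁻⁴)(+3.2)+(7.2 × 10⁻⁴)(-1.75) = -1.6 × 10⁻³ → UNSTABLE
  91–125 m: −αΔT+βΔS = −(1 × 10⁻⁴)(-3.8)+(7.2 × 10⁻⁴)(+1.05) = 1.1 × 10⁻³ → stable
  125–238 m: −αΔT+βΔS = −(1 × 10⁻⁴)(-1.2)+(7.2 × 10⁻⁴)(+0.24) = 2.9 × 10⁻⁴ → stable
The 78–91 m interval has Δρ < 0: lighter water underlies denser water.

78–91 m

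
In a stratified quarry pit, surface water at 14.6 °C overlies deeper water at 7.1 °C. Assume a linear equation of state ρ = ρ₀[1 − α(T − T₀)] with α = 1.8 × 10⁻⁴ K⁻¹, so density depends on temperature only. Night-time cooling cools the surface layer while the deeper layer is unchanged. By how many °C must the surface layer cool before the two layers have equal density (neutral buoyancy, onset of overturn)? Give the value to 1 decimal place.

With temperature the only control, equal density requires T_surf′ = T_deep.
T_surf′ = 7.1 °C.
Cooling required: 14.6 − 7.1 = 7.5 °C.

7.5 °C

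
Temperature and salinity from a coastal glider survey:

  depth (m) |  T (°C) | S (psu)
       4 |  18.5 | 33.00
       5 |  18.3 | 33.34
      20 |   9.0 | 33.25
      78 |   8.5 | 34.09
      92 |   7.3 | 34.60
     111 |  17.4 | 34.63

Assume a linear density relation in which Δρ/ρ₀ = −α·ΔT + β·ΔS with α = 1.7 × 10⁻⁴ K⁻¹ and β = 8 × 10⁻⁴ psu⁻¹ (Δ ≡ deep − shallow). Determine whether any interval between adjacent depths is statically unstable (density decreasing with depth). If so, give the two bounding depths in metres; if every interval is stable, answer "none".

Evaluate Δρ/ρ₀ = −αΔT + βΔS across each adjacent pair:
  4–5 m: −αΔT+βΔS = −(1.7 × 10⁻⁴)(-0.2)+(8 × 10⁻⁴)(+0.34) = 3.1 × 10⁻⁴ → stable
  5–20 m: −αΔT+βΔS = −(1.7 × 10⁻⁴)(-9.3)+(8 × 10⁻⁴)(-0.09) = 1.5 × 10⁻³ → stable
  20–78 m: −αΔT+βΔS = −(1.7 × 10⁻⁴)(-0.5)+(8 × 10⁻⁴)(+0.84) = 7.6 × 10⁻⁴ → stable
  78–92 m: −αΔT+βΔS = −(1.7 × 10⁻⁴)(-1.2)+(8 × 10⁻⁴)(+0.51) = 6.1 × 10⁻⁴ → stable
  92–111 m: −αΔT+βΔS = −(1.7 × 10⁻⁴)(+10.1)+(8 × 10⁻⁴)(+0.03) = -1.7 × 10⁻³ → UNSTABLE
The 92–111 m interval has Δρ < 0: lighter water underlies denser water.

92–111 m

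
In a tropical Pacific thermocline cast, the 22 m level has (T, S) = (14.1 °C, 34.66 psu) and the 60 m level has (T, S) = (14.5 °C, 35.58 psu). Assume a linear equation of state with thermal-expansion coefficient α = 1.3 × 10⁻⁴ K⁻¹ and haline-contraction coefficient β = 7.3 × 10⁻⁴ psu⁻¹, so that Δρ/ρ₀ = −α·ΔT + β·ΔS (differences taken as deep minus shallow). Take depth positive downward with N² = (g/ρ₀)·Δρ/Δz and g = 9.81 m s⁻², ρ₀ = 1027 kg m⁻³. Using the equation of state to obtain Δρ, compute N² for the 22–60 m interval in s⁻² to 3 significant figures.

ΔT = +0.4 K, ΔS = +0.92 psu (deep − shallow).
Δρ/ρ₀ = −αΔT + βΔS = -5.20 × 10⁻⁵ + 6.716 × 10⁻⁴ = 6.196 × 10⁻⁴, so Δρ ≈ 0.6363 kg m⁻³.
N² = (g/ρ₀)·Δρ/Δz = g·(Δρ/ρ₀)/Δz = 9.81 × 6.196 × 10⁻⁴ / 38 = 1.5995 × 10⁻⁴ s⁻² ≈ 1.60 × 10⁻⁴ s⁻².

1.60 × 10⁻⁴ s⁻²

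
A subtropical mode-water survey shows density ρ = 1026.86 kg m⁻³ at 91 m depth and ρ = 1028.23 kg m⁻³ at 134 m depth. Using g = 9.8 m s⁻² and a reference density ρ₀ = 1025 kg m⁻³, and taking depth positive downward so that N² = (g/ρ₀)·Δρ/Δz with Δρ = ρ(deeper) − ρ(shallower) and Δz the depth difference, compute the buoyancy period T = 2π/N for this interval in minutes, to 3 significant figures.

Δρ = 1028.23 − 1026.86 = 1.37 kg m⁻³ over Δz = 134 − 91 = 43 m.
N² = (9.8/1025) × (1.37/43) = 3.0462 × 10⁻⁴ s⁻².
N = √(3.0462 × 10⁻⁴) = 0.017453 rad s⁻¹, so T = 2π/N = 360.01 s = 6.0002 min ≈ 6.00 min.

6.00 min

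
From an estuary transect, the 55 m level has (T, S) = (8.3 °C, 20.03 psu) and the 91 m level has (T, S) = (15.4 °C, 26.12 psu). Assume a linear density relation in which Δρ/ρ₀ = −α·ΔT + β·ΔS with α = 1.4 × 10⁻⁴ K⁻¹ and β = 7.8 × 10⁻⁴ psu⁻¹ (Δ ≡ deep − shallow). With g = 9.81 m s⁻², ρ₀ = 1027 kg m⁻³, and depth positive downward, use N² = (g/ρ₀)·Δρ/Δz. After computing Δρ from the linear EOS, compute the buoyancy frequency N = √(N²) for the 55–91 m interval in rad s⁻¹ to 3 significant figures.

ΔT = +7.1 K, ΔS = +6.09 psu (deep − shallow).
Δρ/ρ₀ = −αΔT + βΔS = -9.94 × 10⁻⁴ + 4.7502 × 10⁻³ = 3.7562 × 10⁻³, so Δρ ≈ 3.858 kg m⁻³.
N² = (g/ρ₀)·Δρ/Δz = g·(Δρ/ρ₀)/Δz = 9.81 × 3.7562 × 10⁻³ / 36 = 1.0236 × 10⁻³ s⁻².
N = √(1.0236 × 10⁻³) = 0.031994 rad s⁻¹ ≈ 0.0320 rad s⁻¹.

0.0320 rad s⁻¹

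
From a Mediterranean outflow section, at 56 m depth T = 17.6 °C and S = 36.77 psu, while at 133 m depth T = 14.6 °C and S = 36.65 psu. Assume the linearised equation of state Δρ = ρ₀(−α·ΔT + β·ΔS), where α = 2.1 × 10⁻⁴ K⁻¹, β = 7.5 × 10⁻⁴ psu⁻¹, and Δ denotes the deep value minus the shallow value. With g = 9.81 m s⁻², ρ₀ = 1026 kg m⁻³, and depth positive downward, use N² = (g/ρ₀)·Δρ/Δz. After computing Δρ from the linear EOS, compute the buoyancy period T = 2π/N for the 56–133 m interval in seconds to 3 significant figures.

ΔT = -3.0 K, ΔS = -0.12 psu (deep − shallow).
Δρ/ρ₀ = −αΔT + βΔS = 6.30 × 10⁻⁴ − 9.00 × 10⁻⁵ = 5.40 × 10⁻⁴, so Δρ ≈ 0.5540 kg m⁻³.
N² = (g/ρ₀)·Δρ/Δz = g·(Δρ/ρ₀)/Δz = 9.81 × 5.40 × 10⁻⁴ / 77 = 6.8797 × 10⁻⁵ s⁻².
N = √(6.8797 × 10⁻⁵) = 8.2944 × 10⁻³ rad s⁻¹ → T = 2π/N = 757.52 s ≈ 758 s.

758 s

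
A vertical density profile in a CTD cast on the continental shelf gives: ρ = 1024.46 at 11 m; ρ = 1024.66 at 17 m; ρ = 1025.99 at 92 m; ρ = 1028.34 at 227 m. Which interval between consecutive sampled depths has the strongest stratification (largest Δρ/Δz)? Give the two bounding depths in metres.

Compute the density gradient over each adjacent pair:
  11–17 m: Δρ/Δz = 0.20/6 = 0.033 kg m⁻⁴
  17–92 m: Δρ/Δz = 1.33/75 = 0.018 kg m⁻⁴
  92–227 m: Δρ/Δz = 2.35/135 = 0.017 kg m⁻⁴
The largest gradient is in the 11–17 m interval — the pycnocline.

11–17 m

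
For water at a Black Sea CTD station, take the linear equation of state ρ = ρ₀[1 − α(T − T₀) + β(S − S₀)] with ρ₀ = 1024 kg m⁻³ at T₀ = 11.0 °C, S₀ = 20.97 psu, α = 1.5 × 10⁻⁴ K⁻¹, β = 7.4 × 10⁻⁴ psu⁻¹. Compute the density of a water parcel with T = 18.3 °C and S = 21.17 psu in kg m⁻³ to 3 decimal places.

1023.030 kg m⁻³

T − T₀ = +7.3 K, S − S₀ = +0.20 psu.
Bracket = 1 − α·(+7.3) + β·(+0.20) = 1 + (-9.47 × 10⁻⁴) = 0.9990530.
ρ = 1024 × 0.9990530 = 1023.030 kg m⁻³.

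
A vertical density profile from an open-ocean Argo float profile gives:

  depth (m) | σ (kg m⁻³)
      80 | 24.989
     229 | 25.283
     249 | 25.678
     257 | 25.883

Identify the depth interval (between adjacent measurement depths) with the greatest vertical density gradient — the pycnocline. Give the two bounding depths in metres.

Compute the density gradient over each adjacent pair:
  80–229 m: Δρ/Δz = 0.294/149 = 2.0 × 10⁻³ kg m⁻⁴
  229–249 m: Δρ/Δz = 0.395/20 = 0.020 kg m⁻⁴
  249–257 m: Δρ/Δz = 0.205/8 = 0.026 kg m⁻⁴
The largest gradient is in the 249–257 m interval — the pycnocline.

249–257 m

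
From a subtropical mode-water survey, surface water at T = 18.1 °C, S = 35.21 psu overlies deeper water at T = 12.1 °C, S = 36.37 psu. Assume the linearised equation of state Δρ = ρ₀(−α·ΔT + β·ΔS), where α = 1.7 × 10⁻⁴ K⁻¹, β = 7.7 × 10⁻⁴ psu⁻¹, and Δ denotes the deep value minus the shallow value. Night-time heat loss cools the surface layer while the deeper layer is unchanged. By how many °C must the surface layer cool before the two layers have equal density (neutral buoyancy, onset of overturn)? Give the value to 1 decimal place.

Neutral buoyancy requires Δρ = 0, i.e. −α(T_deep − T_surf′) + β(S_deep − S_surf) = 0.
T_surf′ = T_deep − (β/α)·ΔS = 12.1 − (7.7 × 10⁻⁴/1.7 × 10⁻⁴)·(+1.16) = 6.846 °C.
Cooling required: 18.1 − (6.846) = 11.254 °C.

11.3 °C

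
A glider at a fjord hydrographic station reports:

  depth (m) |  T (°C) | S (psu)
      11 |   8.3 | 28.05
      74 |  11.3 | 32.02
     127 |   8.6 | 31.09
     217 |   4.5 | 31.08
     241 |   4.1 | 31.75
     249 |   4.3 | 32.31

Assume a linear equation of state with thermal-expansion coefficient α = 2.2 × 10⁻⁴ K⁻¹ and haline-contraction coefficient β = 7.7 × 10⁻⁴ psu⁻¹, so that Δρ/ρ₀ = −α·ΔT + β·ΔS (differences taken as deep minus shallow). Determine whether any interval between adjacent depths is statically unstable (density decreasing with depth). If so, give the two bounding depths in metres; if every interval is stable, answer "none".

74–127 m

Evaluate Δρ/ρ₀ = −αΔT + βΔS across each adjacent pair:
  11–74 m: −αΔT+βΔS = −(2.2 × 10⁻⁴)(+3.0)+(7.7 × 10⁻⁴)(+3.97) = 2.4 × 10⁻³ → stable
  74–127 m: −αΔT+βΔS = −(2.2 × 10⁻⁴)(-2.7)+(7.7 × 10⁻⁴)(-0.93) = -1.2 × 10⁻⁴ → UNSTABLE
  127–217 m: −αΔT+βΔS = −(2.2 × 10⁻⁴)(-4.1)+(7.7 × 10⁻⁴)(-0.01) = 8.9 × 10⁻⁴ → stable
  217–241 m: −αΔT+βΔS = −(2.2 × 10⁻⁴)(-0.4)+(7.7 × 10⁻⁴)(+0.67) = 6.0 × 10⁻⁴ → stable
  241–249 m: −αΔT+βΔS = −(2.2 × 10⁻⁴)(+0.2)+(7.7 × 10⁻⁴)(+0.56) = 3.9 × 10⁻⁴ → stable
The 74–127 m interval has Δρ < 0: lighter water underlies denser water.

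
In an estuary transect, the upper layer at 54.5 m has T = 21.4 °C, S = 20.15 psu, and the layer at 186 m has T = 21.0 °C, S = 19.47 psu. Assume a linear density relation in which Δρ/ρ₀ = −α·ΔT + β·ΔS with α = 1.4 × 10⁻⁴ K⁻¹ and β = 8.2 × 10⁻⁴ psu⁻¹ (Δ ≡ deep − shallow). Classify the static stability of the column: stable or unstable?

unstable

ΔT = 21.0 − 21.4 = -0.4 K and ΔS = 19.47 − 20.15 = -0.68 psu (deep − shallow).
−αΔT = 5.60 × 10⁻⁵; βΔS = -5.576 × 10⁻⁴; sum Δρ/ρ₀ = -5.016 × 10⁻⁴.
Δρ/ρ₀ < 0, so Δρ < 0: deeper water is lighter → statically unstable; the column would overturn.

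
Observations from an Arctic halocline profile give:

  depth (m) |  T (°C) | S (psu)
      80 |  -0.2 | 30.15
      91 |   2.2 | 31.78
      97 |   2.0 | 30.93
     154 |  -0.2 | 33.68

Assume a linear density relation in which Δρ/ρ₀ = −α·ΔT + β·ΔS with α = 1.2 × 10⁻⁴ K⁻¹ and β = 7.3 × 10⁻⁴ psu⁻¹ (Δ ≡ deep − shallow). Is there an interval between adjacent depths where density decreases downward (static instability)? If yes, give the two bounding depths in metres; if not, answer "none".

Evaluate Δρ/ρ₀ = −αΔT + βΔS across each adjacent pair:
  80–91 m: −αΔT+βΔS = −(1.2 × 10⁻⁴)(+2.4)+(7.3 × 10⁻⁴)(+1.63) = 9.0 × 10⁻⁴ → stable
  91–97 m: −αΔT+βΔS = −(1.2 × 10⁻⁴)(-0.2)+(7.3 × 10⁻⁴)(-0.85) = -6.0 × 10⁻⁴ → UNSTABLE
  97–154 m: −αΔT+βΔS = −(1.2 × 10⁻⁴)(-2.2)+(7.3 × 10⁻⁴)(+2.75) = 2.3 × 10⁻³ → stable
The 91–97 m interval has Δρ < 0: lighter water underlies denser water.

91–97 m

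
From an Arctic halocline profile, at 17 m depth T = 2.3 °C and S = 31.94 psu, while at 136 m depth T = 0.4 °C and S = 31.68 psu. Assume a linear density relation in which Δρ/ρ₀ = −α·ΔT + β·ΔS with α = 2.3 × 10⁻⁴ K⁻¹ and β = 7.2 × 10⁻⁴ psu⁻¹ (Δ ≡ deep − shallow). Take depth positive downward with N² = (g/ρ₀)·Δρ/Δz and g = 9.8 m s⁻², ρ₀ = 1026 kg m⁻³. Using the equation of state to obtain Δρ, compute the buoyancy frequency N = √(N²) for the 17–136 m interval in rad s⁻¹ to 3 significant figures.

4.54 × 10⁻³ rad s⁻¹

ΔT = -1.9 K, ΔS = -0.26 psu (deep − shallow).
Δρ/ρ₀ = −αΔT + βΔS = 4.37 × 10⁻⁴ − 1.872 × 10⁻⁴ = 2.498 × 10⁻⁴, so Δρ ≈ 0.2563 kg m⁻³.
N² = (g/ρ₀)·Δρ/Δz = g·(Δρ/ρ₀)/Δz = 9.8 × 2.498 × 10⁻⁴ / 119 = 2.0572 × 10⁻⁵ s⁻².
N = √(2.0572 × 10⁻⁵) = 4.5356 × 10⁻³ rad s⁻¹ ≈ 4.54 × 10⁻³ rad s⁻¹.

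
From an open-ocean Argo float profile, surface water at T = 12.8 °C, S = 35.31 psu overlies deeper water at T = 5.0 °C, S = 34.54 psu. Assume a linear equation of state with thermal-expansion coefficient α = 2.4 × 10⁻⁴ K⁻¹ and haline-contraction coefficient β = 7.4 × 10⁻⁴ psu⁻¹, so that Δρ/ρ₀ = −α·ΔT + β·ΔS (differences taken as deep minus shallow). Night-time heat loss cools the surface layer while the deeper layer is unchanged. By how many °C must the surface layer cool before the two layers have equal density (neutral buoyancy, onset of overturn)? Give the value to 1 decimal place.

Neutral buoyancy requires Δρ = 0, i.e. −α(T_deep − T_surf′) + β(S_deep − S_surf) = 0.
T_surf′ = T_deep − (β/α)·ΔS = 5.0 − (7.4 × 10⁻⁴/2.4 × 10⁻⁴)·(-0.77) = 7.374 °C.
Cooling required: 12.8 − (7.374) = 5.426 °C.

5.4 °C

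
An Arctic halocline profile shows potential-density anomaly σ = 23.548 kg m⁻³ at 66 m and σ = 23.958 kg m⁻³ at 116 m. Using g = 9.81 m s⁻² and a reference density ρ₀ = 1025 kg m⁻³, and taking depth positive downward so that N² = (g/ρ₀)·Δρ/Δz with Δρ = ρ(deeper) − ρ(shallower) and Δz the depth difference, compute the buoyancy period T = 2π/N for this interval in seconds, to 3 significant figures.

709 s

Δρ = 1023.958 − 1023.548 = 0.410 kg m⁻³ over Δz = 116 − 66 = 50 m.
N² = (9.81/1025) × (0.410/50) = 7.8480 × 10⁻⁵ s⁻².
N = √(7.8480 × 10⁻⁵) = 8.8589 × 10⁻³ rad s⁻¹, so T = 2π/N = 709.25 s ≈ 709 s.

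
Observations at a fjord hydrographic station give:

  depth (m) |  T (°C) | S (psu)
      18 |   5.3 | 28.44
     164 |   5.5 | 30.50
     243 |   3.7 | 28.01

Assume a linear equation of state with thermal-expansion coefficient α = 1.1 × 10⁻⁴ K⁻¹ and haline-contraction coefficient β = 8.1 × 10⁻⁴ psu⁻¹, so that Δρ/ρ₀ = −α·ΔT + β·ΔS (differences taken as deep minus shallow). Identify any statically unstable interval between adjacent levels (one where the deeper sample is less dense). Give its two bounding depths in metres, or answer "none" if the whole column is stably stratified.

164–243 m

Evaluate Δρ/ρ₀ = −αΔT + βΔS across each adjacent pair:
  18–164 m: −αΔT+βΔS = −(1.1 × 10⁻⁴)(+0.2)+(8.1 × 10⁻⁴)(+2.06) = 1.6 × 10⁻³ → stable
  164–243 m: −αΔT+βΔS = −(1.1 × 10⁻⁴)(-1.8)+(8.1 × 10⁻⁴)(-2.49) = -1.8 × 10⁻³ → UNSTABLE
The 164–243 m interval has Δρ < 0: lighter water underlies denser water.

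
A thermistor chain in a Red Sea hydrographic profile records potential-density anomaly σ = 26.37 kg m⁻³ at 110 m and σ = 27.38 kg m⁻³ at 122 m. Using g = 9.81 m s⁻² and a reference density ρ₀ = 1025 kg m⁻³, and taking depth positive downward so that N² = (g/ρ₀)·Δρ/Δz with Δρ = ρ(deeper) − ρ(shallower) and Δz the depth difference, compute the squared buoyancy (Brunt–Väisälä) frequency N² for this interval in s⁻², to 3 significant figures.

Δρ = 1027.38 − 1026.37 = 1.01 kg m⁻³ over Δz = 122 − 110 = 12 m.
N² = (9.81/1025) × (1.01/12) = 8.0554 × 10⁻⁴ s⁻² ≈ 8.06 × 10⁻⁴ s⁻².

8.06 × 10⁻⁴ s⁻²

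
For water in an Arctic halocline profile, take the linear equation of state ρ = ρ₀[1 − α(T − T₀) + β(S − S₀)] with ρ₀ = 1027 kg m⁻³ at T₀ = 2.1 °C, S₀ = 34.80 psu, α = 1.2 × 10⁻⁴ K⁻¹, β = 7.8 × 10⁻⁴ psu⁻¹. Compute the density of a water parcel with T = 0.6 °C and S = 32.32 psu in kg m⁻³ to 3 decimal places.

T − T₀ = -1.5 K, S − S₀ = -2.48 psu.
Bracket = 1 − α·(-1.5) + β·(-2.48) = 1 + (-1.7544 × 10⁻³) = 0.9982456.
ρ = 1027 × 0.9982456 = 1025.198 kg m⁻³.

1025.198 kg m⁻³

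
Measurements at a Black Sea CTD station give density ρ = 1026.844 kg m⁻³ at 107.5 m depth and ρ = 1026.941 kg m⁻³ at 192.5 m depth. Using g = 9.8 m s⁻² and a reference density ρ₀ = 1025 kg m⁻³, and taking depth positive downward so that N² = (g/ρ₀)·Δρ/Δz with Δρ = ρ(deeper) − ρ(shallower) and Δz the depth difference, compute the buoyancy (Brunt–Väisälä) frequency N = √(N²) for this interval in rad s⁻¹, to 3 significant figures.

Δρ = 1026.941 − 1026.844 = 0.097 kg m⁻³ over Δz = 192.5 − 107.5 = 85 m.
N² = (9.8/1025) × (0.097/85) = 1.0911 × 10⁻⁵ s⁻².
N = √(1.0911 × 10⁻⁵) = 3.3032 × 10⁻³ rad s⁻¹ ≈ 3.30 × 10⁻³ rad s⁻¹.

3.30 × 10⁻³ rad s⁻¹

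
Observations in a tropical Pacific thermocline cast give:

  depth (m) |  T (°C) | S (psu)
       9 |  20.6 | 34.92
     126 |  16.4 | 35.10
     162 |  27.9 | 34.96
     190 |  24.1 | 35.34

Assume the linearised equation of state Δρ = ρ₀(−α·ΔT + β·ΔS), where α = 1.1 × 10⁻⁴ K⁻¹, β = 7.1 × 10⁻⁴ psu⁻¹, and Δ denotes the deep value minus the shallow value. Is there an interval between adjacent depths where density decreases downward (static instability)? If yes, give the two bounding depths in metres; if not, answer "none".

126–162 m

Evaluate Δρ/ρ₀ = −αΔT + βΔS across each adjacent pair:
  9–126 m: −αΔT+βΔS = −(1.1 × 10⁻⁴)(-4.2)+(7.1 × 10⁻⁴)(+0.18) = 5.9 × 10⁻⁴ → stable
  126–162 m: −αΔT+βΔS = −(1.1 × 10⁻⁴)(+11.5)+(7.1 × 10⁻⁴)(-0.14) = -1.4 × 10⁻³ → UNSTABLE
  162–190 m: −αΔT+βΔS = −(1.1 × 10⁻⁴)(-3.8)+(7.1 × 10⁻⁴)(+0.38) = 6.9 × 10⁻⁴ → stable
The 126–162 m interval has Δρ < 0: lighter water underlies denser water.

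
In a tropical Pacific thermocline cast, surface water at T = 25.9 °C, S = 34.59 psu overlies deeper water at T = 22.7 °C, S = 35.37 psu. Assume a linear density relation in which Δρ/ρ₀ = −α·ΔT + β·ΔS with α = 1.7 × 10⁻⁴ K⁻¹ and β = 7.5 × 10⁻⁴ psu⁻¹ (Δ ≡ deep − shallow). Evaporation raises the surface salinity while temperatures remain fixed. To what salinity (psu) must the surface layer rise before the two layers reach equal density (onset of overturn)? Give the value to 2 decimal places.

Neutral buoyancy requires −α(T_deep − T_surf) + β(S_deep − S_surf′) = 0.
S_surf′ = S_deep − (α/β)·ΔT = 35.37 − (1.7 × 10⁻⁴/7.5 × 10⁻⁴)·(-3.2) = 36.0953 psu.
Increase required: 36.0953 − 34.59 = 1.5053 psu.

36.10 psu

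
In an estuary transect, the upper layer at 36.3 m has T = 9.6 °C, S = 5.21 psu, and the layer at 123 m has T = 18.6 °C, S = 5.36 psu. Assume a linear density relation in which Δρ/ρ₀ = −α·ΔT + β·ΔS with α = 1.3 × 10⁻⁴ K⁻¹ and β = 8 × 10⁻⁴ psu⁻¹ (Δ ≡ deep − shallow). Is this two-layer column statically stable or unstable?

unstable

ΔT = 18.6 − 9.6 = +9.0 K and ΔS = 5.36 − 5.21 = +0.15 psu (deep − shallow).
−αΔT = -1.17 × 10⁻³; βΔS = 1.20 × 10⁻⁴; sum Δρ/ρ₀ = -1.05 × 10⁻³.
Δρ/ρ₀ < 0, so Δρ < 0: deeper water is lighter → statically unstable; the column would overturn.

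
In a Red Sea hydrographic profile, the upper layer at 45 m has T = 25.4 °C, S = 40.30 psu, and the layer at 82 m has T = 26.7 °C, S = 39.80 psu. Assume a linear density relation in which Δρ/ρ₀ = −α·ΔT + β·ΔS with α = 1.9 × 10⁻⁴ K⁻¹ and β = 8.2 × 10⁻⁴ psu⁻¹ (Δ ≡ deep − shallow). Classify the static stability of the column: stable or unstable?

ΔT = 26.7 − 25.4 = +1.3 K and ΔS = 39.80 − 40.30 = -0.50 psu (deep − shallow).
−αΔT = -2.47 × 10⁻⁴; βΔS = -4.10 × 10⁻⁴; sum Δρ/ρ₀ = -6.57 × 10⁻⁴.
Δρ/ρ₀ < 0, so Δρ < 0: deeper water is lighter → statically unstable; the column would overturn.

unstable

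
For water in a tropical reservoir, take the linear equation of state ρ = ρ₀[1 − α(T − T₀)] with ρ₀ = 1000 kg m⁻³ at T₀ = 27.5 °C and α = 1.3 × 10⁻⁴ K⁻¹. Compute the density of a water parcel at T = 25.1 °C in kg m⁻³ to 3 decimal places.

T − T₀ = -2.4 K.
Bracket = 1 − α·(-2.4) = 1 + (3.12 × 10⁻⁴) = 1.0003120.
ρ = 1000 × 1.0003120 = 1000.312 kg m⁻³.

1000.312 kg m⁻³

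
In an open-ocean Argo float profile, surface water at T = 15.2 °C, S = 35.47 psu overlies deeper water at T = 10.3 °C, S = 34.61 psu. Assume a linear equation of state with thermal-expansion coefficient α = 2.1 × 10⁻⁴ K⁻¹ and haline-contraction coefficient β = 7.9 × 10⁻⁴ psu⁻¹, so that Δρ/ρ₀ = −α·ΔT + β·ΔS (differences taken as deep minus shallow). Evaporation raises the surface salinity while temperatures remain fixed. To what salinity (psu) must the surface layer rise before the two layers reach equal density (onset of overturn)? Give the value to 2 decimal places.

35.91 psu

Neutral buoyancy requires −α(T_deep − T_surf) + β(S_deep − S_surf′) = 0.
S_surf′ = S_deep − (α/β)·ΔT = 34.61 − (2.1 × 10⁻⁴/7.9 × 10⁻⁴)·(-4.9) = 35.9125 psu.
Increase required: 35.9125 − 35.47 = 0.4425 psu.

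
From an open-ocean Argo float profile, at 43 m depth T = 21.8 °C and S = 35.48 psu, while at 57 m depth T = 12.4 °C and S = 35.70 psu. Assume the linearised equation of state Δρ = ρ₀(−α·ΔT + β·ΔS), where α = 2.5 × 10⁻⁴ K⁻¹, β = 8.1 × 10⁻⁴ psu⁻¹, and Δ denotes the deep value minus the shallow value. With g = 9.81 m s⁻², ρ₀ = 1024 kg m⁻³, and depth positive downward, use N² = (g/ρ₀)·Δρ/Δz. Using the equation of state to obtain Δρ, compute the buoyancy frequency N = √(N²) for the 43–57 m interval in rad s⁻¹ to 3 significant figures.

0.0421 rad s⁻¹

ΔT = -9.4 K, ΔS = +0.22 psu (deep − shallow).
Δρ/ρ₀ = −αΔT + βΔS = 2.35 × 10⁻³ + 1.782 × 10⁻⁴ = 2.5282 × 10⁻³, so Δρ ≈ 2.589 kg m⁻³.
N² = (g/ρ₀)·Δρ/Δz = g·(Δρ/ρ₀)/Δz = 9.81 × 2.5282 × 10⁻³ / 14 = 1.7715 × 10⁻³ s⁻².
N = √(1.7715 × 10⁻³) = 0.042089 rad s⁻¹ ≈ 0.0421 rad s⁻¹.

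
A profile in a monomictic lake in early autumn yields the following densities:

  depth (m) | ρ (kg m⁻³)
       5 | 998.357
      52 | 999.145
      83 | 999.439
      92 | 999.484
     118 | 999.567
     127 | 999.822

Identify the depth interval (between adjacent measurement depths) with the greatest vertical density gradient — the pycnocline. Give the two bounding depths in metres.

Compute the density gradient over each adjacent pair:
  5–52 m: Δρ/Δz = 0.788/47 = 0.017 kg m⁻⁴
  52–83 m: Δρ/Δz = 0.294/31 = 9.5 × 10⁻³ kg m⁻⁴
  83–92 m: Δρ/Δz = 0.045/9 = 5.0 × 10⁻³ kg m⁻⁴
  92–118 m: Δρ/Δz = 0.083/26 = 3.2 × 10⁻³ kg m⁻⁴
  118–127 m: Δρ/Δz = 0.255/9 = 0.028 kg m⁻⁴
The largest gradient is in the 118–127 m interval — the pycnocline.

118–127 m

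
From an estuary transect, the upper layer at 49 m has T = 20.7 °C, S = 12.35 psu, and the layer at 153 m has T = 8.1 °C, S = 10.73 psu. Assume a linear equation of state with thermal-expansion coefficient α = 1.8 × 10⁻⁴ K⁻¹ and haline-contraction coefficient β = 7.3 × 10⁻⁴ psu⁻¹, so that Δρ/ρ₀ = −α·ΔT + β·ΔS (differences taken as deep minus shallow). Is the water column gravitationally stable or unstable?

ΔT = 8.1 − 20.7 = -12.6 K and ΔS = 10.73 − 12.35 = -1.62 psu (deep − shallow).
−αΔT = 2.268 × 10⁻³; βΔS = -1.1826 × 10⁻³; sum Δρ/ρ₀ = 1.0854 × 10⁻³.
Δρ/ρ₀ > 0, so Δρ > 0: deeper water is denser → statically stable.

stable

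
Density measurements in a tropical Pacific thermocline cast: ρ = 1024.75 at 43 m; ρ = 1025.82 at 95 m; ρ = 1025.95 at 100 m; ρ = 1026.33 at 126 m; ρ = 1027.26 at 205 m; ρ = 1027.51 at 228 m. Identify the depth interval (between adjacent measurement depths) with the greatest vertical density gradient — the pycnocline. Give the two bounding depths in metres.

Compute the density gradient over each adjacent pair:
  43–95 m: Δρ/Δz = 1.07/52 = 0.021 kg m⁻⁴
  95–100 m: Δρ/Δz = 0.13/5 = 0.026 kg m⁻⁴
  100–126 m: Δρ/Δz = 0.38/26 = 0.015 kg m⁻⁴
  126–205 m: Δρ/Δz = 0.93/79 = 0.012 kg m⁻⁴
  205–228 m: Δρ/Δz = 0.25/23 = 0.011 kg m⁻⁴
The largest gradient is in the 95–100 m interval — the pycnocline.

95–100 m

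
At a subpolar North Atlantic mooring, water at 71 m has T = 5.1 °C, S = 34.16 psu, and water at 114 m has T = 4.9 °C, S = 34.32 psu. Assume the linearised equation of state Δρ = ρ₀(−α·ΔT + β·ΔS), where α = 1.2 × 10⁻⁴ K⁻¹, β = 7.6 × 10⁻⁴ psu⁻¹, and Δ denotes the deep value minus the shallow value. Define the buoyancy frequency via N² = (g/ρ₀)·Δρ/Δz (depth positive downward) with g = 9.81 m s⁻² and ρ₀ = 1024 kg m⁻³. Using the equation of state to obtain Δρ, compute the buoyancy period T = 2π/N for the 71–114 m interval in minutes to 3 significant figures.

18.2 min

ΔT = -0.2 K, ΔS = +0.16 psu (deep − shallow).
Δρ/ρ₀ = −αΔT + βΔS = 2.40 × 10⁻⁵ + 1.216 × 10⁻⁴ = 1.456 × 10⁻⁴, so Δρ ≈ 0.1491 kg m⁻³.
N² = (g/ρ₀)·Δρ/Δz = g·(Δρ/ρ₀)/Δz = 9.81 × 1.456 × 10⁻⁴ / 43 = 3.3217 × 10⁻⁵ s⁻².
N = √(3.3217 × 10⁻⁵) = 5.7634 × 10⁻³ rad s⁻¹ → T = 2π/N = 1.0902 × 10³ s = 18.170 min ≈ 18.2 min.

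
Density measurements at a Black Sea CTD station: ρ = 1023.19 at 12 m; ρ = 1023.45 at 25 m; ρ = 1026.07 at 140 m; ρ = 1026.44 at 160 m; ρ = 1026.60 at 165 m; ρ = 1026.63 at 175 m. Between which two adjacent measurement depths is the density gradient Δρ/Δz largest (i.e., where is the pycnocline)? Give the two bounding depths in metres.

Compute the density gradient over each adjacent pair:
  12–25 m: Δρ/Δz = 0.26/13 = 0.020 kg m⁻⁴
  25–140 m: Δρ/Δz = 2.62/115 = 0.023 kg m⁻⁴
  140–160 m: Δρ/Δz = 0.37/20 = 0.018 kg m⁻⁴
  160–165 m: Δρ/Δz = 0.16/5 = 0.032 kg m⁻⁴
  165–175 m: Δρ/Δz = 0.03/10 = 3.0 × 10⁻³ kg m⁻⁴
The largest gradient is in the 160–165 m interval — the pycnocline.

160–165 m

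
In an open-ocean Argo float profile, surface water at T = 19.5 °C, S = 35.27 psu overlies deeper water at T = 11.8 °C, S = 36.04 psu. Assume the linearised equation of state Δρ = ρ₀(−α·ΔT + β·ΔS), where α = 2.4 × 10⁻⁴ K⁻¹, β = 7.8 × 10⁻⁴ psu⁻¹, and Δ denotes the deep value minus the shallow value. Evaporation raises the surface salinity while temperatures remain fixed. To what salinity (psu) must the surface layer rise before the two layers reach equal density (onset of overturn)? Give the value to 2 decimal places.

Neutral buoyancy requires −α(T_deep − T_surf) + β(S_deep − S_surf′) = 0.
S_surf′ = S_deep − (α/β)·ΔT = 36.04 − (2.4 × 10⁻⁴/7.8 × 10⁻⁴)·(-7.7) = 38.4092 psu.
Increase required: 38.4092 − 35.27 = 3.1392 psu.

38.41 psu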